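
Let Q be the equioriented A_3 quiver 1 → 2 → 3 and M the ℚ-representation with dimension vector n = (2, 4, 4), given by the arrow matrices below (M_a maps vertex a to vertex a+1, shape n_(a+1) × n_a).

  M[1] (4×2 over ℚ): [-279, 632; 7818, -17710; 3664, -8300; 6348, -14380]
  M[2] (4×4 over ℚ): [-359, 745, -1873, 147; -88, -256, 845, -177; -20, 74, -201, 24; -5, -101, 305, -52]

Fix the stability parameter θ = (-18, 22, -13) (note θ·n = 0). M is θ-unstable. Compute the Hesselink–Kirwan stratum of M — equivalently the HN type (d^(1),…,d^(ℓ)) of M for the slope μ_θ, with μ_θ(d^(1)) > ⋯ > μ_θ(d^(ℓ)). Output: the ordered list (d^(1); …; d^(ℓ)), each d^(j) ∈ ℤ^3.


Interval decomposition of M: I[1,3]^2, I[2,3]^2.
HN type (ℓ=2): μ^(1)=9/2; μ^(2)=-18

((0, 4, 4); (2, 0, 0))


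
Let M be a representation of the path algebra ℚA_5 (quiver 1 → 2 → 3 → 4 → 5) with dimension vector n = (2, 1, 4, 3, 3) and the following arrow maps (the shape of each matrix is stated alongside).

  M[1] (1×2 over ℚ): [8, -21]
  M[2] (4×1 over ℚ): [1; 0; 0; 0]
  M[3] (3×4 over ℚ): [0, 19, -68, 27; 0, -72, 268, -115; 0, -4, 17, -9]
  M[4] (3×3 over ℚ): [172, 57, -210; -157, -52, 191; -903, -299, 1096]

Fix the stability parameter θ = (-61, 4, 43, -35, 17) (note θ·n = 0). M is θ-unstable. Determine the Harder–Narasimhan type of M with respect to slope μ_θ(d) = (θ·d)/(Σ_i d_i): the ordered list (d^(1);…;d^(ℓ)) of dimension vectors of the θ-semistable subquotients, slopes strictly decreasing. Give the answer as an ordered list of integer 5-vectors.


Interval decomposition of M: I[1,1], I[1,3], I[3,5]^3.
HN type (ℓ=4): μ^(1)=43; μ^(2)=17; μ^(3)=4; μ^(4)=-61

((0, 0, 1, 0, 0); (0, 0, 0, 0, 3); (0, 1, 3, 3, 0); (2, 0, 0, 0, 0))


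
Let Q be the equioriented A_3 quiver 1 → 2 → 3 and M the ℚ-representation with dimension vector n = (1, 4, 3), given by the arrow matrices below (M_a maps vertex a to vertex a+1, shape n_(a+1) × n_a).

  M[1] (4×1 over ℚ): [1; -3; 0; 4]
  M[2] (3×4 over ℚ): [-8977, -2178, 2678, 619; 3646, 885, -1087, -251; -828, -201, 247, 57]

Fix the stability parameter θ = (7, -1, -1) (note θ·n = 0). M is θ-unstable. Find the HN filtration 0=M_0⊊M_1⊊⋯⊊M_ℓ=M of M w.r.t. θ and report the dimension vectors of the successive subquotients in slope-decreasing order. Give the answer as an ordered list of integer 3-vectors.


Via rank(M_{q-1}∘⋯∘M_p): M ≅ I[1,3], I[2,2], I[2,3]^2.
μ_θ-semistable layers: μ^(1)=5/3; μ^(2)=-1

((1, 1, 1); (0, 3, 2))


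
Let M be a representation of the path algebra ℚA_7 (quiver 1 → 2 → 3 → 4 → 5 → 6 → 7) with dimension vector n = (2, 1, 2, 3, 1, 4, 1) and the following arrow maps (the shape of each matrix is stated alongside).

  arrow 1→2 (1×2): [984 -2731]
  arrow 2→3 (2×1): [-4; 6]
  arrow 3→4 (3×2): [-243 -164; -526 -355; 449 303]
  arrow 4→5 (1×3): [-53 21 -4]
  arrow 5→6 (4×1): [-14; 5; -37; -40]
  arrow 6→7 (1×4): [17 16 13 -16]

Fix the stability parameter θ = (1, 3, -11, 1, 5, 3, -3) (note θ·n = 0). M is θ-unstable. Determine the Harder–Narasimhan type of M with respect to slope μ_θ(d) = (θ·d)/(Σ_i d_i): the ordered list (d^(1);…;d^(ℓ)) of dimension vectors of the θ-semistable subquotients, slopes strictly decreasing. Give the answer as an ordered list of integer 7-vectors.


Via rank(M_{q-1}∘⋯∘M_p): M ≅ I[1,1], I[1,7], I[3,4], I[4,4], I[6,6]^3.
μ_θ-semistable layers: μ^(1)=3; μ^(2)=5/3; μ^(3)=1; μ^(4)=-7/3; μ^(5)=-11

((0, 0, 0, 0, 0, 3, 0); (0, 0, 0, 0, 1, 1, 1); (1, 0, 0, 3, 0, 0, 0); (1, 1, 1, 0, 0, 0, 0); (0, 0, 1, 0, 0, 0, 0))


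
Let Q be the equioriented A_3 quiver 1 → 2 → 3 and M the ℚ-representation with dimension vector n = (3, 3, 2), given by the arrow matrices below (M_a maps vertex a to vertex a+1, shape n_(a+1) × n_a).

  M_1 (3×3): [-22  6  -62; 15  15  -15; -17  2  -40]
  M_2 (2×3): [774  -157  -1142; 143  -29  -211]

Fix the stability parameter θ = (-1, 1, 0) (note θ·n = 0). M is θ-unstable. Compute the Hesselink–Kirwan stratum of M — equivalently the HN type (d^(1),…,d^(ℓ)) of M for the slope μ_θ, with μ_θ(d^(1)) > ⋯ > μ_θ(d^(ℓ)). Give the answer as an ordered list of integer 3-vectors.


Via rank(M_{q-1}∘⋯∘M_p): M ≅ I[1,1], I[1,3]^2, I[2,2].
μ_θ-semistable layers: μ^(1)=1; μ^(2)=1/2; μ^(3)=-1

((0, 1, 0); (0, 2, 2); (3, 0, 0))


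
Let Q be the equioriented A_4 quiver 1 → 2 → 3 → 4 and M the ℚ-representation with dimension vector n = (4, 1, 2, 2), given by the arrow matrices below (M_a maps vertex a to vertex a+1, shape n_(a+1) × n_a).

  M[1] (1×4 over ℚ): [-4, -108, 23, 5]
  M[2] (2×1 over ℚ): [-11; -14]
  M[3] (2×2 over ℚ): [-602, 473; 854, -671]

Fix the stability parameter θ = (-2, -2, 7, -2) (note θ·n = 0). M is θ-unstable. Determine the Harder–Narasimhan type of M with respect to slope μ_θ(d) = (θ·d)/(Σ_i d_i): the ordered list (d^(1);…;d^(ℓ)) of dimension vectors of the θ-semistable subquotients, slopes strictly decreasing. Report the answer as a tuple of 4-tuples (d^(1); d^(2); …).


Barcode: M ≅ I[1,1]^3, I[1,3], I[3,4], I[4,4]. HN layers by μ_θ (3 steps, strictly decreasing):
  μ^(1)=7; μ^(2)=5/2; μ^(3)=-2

((0, 0, 1, 0); (0, 0, 1, 1); (4, 1, 0, 1))


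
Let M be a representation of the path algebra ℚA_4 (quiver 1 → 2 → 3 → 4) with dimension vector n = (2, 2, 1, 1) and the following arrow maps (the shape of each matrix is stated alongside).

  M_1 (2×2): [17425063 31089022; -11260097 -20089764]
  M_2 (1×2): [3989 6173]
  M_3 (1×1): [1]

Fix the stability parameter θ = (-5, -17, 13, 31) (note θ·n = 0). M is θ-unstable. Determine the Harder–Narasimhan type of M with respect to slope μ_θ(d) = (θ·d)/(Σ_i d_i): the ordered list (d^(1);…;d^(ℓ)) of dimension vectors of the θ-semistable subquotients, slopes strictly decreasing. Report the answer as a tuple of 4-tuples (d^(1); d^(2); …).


Via rank(M_{q-1}∘⋯∘M_p): M ≅ I[1,2], I[1,4].
μ_θ-semistable layers: μ^(1)=31; μ^(2)=13; μ^(3)=-11

((0, 0, 0, 1); (0, 0, 1, 0); (2, 2, 0, 0))


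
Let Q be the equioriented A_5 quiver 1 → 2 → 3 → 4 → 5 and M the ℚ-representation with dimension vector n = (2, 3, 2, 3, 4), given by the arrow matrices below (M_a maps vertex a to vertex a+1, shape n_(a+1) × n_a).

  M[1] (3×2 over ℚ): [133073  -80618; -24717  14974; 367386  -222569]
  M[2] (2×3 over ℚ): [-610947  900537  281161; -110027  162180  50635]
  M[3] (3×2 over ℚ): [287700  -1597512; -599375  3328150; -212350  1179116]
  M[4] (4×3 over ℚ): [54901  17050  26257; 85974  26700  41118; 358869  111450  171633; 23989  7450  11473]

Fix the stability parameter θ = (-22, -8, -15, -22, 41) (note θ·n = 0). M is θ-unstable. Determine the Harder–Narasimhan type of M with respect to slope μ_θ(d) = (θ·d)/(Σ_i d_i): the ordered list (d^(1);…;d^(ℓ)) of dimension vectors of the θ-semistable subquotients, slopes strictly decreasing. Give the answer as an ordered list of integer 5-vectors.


Interval decomposition of M: I[1,3], I[1,4], I[2,2], I[4,4], I[4,5], I[5,5]^3.
HN type (ℓ=5): μ^(1)=41; μ^(2)=-8; μ^(3)=-23/2; μ^(4)=-15; μ^(5)=-22

((0, 0, 0, 0, 4); (0, 1, 0, 0, 0); (0, 1, 1, 0, 0); (0, 1, 1, 1, 0); (2, 0, 0, 2, 0))


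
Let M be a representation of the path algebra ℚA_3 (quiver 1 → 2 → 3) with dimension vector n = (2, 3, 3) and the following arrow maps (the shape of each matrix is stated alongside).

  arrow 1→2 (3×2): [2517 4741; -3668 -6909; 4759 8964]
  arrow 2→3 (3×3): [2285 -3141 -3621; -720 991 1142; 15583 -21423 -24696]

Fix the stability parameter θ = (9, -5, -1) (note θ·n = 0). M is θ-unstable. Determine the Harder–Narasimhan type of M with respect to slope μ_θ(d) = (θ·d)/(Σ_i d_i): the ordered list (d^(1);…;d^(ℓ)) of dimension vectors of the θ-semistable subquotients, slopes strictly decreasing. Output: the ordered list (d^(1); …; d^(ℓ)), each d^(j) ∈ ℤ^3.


Barcode: M ≅ I[1,3]^2, I[2,3]. HN layers by μ_θ (3 steps, strictly decreasing):
  μ^(1)=1; μ^(2)=-1; μ^(3)=-5

((2, 2, 2); (0, 0, 1); (0, 1, 0))


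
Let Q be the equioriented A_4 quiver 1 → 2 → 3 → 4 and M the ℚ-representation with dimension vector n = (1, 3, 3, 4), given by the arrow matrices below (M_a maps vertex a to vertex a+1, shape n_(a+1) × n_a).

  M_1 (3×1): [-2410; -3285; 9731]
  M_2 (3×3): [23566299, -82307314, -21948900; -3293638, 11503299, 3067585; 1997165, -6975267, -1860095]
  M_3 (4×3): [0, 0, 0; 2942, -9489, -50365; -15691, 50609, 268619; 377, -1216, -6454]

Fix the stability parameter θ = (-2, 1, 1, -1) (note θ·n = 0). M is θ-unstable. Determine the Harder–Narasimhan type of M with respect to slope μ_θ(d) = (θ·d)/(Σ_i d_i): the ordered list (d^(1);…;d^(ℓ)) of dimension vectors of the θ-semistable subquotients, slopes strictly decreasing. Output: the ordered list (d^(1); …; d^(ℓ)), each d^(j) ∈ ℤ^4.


Via rank(M_{q-1}∘⋯∘M_p): M ≅ I[1,2], I[2,4]^2, I[3,3], I[4,4]^2.
μ_θ-semistable layers: μ^(1)=1; μ^(2)=1/3; μ^(3)=-1; μ^(4)=-2

((0, 1, 1, 0); (0, 2, 2, 2); (0, 0, 0, 2); (1, 0, 0, 0))


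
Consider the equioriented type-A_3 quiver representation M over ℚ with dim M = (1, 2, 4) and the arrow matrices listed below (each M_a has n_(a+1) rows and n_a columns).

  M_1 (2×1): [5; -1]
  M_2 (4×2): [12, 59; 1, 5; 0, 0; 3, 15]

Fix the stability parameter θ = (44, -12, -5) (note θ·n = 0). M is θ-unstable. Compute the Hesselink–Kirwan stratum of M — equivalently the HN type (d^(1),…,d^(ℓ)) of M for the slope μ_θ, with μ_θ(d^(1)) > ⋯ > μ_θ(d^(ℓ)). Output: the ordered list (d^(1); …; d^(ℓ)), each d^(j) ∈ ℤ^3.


Barcode: M ≅ I[1,3], I[2,3], I[3,3]^2. HN layers by μ_θ (3 steps, strictly decreasing):
  μ^(1)=9; μ^(2)=-5; μ^(3)=-12

((1, 1, 1); (0, 0, 3); (0, 1, 0))


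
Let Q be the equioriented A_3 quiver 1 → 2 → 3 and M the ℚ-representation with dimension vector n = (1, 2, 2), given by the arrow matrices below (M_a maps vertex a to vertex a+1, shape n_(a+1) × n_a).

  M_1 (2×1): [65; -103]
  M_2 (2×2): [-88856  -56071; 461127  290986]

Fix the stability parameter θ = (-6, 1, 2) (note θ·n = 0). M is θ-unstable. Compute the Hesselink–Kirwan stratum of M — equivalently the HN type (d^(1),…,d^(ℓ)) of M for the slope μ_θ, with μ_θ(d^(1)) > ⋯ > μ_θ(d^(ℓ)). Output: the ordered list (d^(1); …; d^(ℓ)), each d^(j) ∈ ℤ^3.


Barcode: M ≅ I[1,3], I[2,3]. HN layers by μ_θ (3 steps, strictly decreasing):
  μ^(1)=2; μ^(2)=1; μ^(3)=-6

((0, 0, 2); (0, 2, 0); (1, 0, 0))


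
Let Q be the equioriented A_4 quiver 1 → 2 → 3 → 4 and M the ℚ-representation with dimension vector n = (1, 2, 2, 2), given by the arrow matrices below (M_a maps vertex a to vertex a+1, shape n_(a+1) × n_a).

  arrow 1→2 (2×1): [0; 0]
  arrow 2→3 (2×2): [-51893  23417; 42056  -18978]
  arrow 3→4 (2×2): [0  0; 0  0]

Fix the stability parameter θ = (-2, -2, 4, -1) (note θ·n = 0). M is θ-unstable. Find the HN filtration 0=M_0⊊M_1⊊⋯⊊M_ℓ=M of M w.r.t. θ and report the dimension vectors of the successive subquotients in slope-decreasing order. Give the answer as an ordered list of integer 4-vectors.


Via rank(M_{q-1}∘⋯∘M_p): M ≅ I[1,1], I[2,3]^2, I[4,4]^2.
μ_θ-semistable layers: μ^(1)=4; μ^(2)=-1; μ^(3)=-2

((0, 0, 2, 0); (0, 0, 0, 2); (1, 2, 0, 0))


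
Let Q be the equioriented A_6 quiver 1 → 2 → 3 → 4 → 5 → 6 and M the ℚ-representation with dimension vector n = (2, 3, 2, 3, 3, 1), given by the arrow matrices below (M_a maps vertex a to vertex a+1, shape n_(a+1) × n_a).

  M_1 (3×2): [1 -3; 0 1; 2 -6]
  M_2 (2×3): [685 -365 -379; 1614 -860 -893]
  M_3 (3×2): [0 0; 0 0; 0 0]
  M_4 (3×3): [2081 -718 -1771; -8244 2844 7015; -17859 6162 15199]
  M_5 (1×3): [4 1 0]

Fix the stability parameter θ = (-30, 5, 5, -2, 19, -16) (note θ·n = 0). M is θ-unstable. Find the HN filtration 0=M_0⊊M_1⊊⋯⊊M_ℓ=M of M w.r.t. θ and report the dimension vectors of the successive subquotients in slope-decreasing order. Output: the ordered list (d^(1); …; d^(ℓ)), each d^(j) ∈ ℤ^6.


Via rank(M_{q-1}∘⋯∘M_p): M ≅ I[1,2], I[1,3], I[2,3], I[4,4], I[4,5], I[4,6], I[5,5].
μ_θ-semistable layers: μ^(1)=19; μ^(2)=5; μ^(3)=3/2; μ^(4)=-2; μ^(5)=-30

((0, 0, 0, 0, 2, 0); (0, 3, 2, 0, 0, 0); (0, 0, 0, 0, 1, 1); (0, 0, 0, 3, 0, 0); (2, 0, 0, 0, 0, 0))


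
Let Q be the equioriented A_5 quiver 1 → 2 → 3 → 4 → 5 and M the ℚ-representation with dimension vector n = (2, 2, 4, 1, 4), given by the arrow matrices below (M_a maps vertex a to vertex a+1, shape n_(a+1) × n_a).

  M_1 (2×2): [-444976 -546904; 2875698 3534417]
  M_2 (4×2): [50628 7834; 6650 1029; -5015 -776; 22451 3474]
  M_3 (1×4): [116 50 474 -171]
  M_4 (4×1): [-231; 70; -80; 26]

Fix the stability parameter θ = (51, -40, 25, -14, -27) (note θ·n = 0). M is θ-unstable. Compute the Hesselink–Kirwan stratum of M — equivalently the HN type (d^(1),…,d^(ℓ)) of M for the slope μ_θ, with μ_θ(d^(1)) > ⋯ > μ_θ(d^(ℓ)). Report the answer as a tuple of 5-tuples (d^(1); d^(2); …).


Barcode: M ≅ I[1,1], I[1,5], I[2,3], I[3,3]^2, I[5,5]^3. HN layers by μ_θ (5 steps, strictly decreasing):
  μ^(1)=51; μ^(2)=25; μ^(3)=-1; μ^(4)=-27; μ^(5)=-40

((1, 0, 0, 0, 0); (0, 0, 3, 0, 0); (1, 1, 1, 1, 1); (0, 0, 0, 0, 3); (0, 1, 0, 0, 0))


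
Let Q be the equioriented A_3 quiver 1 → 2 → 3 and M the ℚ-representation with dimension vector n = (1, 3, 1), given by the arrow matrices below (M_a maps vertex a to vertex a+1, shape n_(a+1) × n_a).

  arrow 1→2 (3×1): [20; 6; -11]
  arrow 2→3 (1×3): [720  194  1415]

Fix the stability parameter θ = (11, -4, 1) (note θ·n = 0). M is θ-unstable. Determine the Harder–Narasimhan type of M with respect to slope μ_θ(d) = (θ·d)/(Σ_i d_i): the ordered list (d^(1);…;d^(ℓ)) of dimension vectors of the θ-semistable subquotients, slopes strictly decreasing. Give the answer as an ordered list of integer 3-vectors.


Interval decomposition of M: I[1,3], I[2,2]^2.
HN type (ℓ=2): μ^(1)=8/3; μ^(2)=-4

((1, 1, 1); (0, 2, 0))


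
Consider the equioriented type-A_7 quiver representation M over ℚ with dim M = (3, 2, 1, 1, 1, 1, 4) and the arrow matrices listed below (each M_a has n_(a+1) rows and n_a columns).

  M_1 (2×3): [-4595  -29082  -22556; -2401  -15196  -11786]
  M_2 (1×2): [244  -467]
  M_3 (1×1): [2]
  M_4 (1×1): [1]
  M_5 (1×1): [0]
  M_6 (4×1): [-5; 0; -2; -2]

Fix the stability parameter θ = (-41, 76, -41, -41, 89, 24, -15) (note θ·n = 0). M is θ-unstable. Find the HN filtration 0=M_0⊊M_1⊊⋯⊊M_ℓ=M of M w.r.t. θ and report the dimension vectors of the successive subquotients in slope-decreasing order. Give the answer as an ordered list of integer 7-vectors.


Barcode: M ≅ I[1,1], I[1,2], I[1,5], I[6,7], I[7,7]^3. HN layers by μ_θ (6 steps, strictly decreasing):
  μ^(1)=89; μ^(2)=76; μ^(3)=9/2; μ^(4)=-2; μ^(5)=-15; μ^(6)=-41

((0, 0, 0, 0, 1, 0, 0); (0, 1, 0, 0, 0, 0, 0); (0, 0, 0, 0, 0, 1, 1); (0, 1, 1, 1, 0, 0, 0); (0, 0, 0, 0, 0, 0, 3); (3, 0, 0, 0, 0, 0, 0))


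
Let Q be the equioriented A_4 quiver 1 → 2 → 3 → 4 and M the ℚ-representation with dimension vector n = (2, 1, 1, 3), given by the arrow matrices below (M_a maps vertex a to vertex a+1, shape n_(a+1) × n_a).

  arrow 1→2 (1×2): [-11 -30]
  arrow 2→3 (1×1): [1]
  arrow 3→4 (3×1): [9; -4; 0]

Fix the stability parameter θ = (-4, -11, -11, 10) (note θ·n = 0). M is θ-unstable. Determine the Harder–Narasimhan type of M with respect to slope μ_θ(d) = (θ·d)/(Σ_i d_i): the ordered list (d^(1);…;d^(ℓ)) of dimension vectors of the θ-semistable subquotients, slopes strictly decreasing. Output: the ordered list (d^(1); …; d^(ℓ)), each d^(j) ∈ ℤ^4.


Barcode: M ≅ I[1,1], I[1,4], I[4,4]^2. HN layers by μ_θ (3 steps, strictly decreasing):
  μ^(1)=10; μ^(2)=-4; μ^(3)=-26/3

((0, 0, 0, 3); (1, 0, 0, 0); (1, 1, 1, 0))


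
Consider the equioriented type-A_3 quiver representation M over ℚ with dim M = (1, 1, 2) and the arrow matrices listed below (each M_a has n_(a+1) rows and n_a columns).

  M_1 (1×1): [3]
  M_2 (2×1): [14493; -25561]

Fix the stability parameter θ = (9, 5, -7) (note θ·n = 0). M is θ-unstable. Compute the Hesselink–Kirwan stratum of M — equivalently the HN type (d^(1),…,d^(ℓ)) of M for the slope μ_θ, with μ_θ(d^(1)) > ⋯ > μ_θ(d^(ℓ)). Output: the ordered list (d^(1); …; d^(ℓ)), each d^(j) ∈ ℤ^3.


Via rank(M_{q-1}∘⋯∘M_p): M ≅ I[1,3], I[3,3].
μ_θ-semistable layers: μ^(1)=7/3; μ^(2)=-7

((1, 1, 1); (0, 0, 1))


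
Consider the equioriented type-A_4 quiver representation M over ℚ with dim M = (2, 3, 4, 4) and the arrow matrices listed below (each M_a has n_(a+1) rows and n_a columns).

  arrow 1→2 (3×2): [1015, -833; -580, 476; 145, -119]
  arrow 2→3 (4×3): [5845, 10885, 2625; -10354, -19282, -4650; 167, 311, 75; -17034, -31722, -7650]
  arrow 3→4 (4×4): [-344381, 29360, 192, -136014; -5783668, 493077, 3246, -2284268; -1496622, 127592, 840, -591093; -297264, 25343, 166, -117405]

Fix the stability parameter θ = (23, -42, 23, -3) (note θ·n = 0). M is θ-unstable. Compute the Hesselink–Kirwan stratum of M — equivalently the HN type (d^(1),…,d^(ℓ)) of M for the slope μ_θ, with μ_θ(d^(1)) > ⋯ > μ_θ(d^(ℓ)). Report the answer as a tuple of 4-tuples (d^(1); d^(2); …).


Interval decomposition of M: I[1,1], I[1,2], I[2,2], I[2,4], I[3,4]^3.
HN type (ℓ=4): μ^(1)=23; μ^(2)=10; μ^(3)=-19/2; μ^(4)=-42

((1, 0, 0, 0); (0, 0, 4, 4); (1, 1, 0, 0); (0, 2, 0, 0))


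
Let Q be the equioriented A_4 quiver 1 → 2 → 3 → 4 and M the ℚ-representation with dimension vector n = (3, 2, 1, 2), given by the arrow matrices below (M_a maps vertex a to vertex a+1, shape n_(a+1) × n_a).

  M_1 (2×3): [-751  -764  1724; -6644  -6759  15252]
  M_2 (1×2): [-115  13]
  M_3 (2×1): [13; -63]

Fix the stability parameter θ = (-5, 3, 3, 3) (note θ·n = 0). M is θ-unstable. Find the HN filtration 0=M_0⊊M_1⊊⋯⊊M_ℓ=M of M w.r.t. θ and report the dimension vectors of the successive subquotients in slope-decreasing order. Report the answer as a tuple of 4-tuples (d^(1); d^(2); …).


Via rank(M_{q-1}∘⋯∘M_p): M ≅ I[1,1], I[1,2], I[1,4], I[4,4].
μ_θ-semistable layers: μ^(1)=3; μ^(2)=-5

((0, 2, 1, 2); (3, 0, 0, 0))


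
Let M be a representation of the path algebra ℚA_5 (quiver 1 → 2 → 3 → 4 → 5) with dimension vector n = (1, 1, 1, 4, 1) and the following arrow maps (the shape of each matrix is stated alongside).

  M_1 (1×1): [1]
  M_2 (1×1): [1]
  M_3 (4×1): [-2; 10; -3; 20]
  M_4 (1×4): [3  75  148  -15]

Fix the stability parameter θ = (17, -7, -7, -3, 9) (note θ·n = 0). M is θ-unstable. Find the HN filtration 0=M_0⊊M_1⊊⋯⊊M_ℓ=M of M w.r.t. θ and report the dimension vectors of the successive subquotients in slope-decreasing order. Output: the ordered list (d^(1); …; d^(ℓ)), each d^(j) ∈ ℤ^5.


Barcode: M ≅ I[1,4], I[4,4]^2, I[4,5]. HN layers by μ_θ (3 steps, strictly decreasing):
  μ^(1)=9; μ^(2)=0; μ^(3)=-3

((0, 0, 0, 0, 1); (1, 1, 1, 1, 0); (0, 0, 0, 3, 0))


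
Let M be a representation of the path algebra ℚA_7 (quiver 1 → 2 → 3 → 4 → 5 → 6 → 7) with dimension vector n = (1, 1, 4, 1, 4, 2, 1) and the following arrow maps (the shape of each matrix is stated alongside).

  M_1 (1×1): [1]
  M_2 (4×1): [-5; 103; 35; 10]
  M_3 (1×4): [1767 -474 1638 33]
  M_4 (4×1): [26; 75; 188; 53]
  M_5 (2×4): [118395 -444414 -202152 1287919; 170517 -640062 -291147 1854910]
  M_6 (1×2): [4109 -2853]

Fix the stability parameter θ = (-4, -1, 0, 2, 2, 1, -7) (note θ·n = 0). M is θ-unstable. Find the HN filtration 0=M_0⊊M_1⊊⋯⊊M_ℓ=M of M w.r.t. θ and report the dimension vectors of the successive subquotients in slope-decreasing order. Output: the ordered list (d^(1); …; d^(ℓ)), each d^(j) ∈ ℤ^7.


Barcode: M ≅ I[1,7], I[3,3]^3, I[5,5]^2, I[5,6]. HN layers by μ_θ (6 steps, strictly decreasing):
  μ^(1)=2; μ^(2)=3/2; μ^(3)=0; μ^(4)=-2/5; μ^(5)=-1; μ^(6)=-4

((0, 0, 0, 0, 2, 0, 0); (0, 0, 0, 0, 1, 1, 0); (0, 0, 3, 0, 0, 0, 0); (0, 0, 1, 1, 1, 1, 1); (0, 1, 0, 0, 0, 0, 0); (1, 0, 0, 0, 0, 0, 0))


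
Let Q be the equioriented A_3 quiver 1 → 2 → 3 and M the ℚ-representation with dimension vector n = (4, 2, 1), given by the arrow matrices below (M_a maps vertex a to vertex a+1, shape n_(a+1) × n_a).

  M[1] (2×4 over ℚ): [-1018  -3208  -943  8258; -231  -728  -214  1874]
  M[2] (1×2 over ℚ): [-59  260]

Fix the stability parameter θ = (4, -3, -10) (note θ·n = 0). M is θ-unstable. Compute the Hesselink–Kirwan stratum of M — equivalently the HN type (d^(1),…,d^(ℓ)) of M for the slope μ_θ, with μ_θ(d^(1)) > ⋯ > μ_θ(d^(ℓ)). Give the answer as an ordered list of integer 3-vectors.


Barcode: M ≅ I[1,1]^2, I[1,2], I[1,3]. HN layers by μ_θ (3 steps, strictly decreasing):
  μ^(1)=4; μ^(2)=1/2; μ^(3)=-3

((2, 0, 0); (1, 1, 0); (1, 1, 1))


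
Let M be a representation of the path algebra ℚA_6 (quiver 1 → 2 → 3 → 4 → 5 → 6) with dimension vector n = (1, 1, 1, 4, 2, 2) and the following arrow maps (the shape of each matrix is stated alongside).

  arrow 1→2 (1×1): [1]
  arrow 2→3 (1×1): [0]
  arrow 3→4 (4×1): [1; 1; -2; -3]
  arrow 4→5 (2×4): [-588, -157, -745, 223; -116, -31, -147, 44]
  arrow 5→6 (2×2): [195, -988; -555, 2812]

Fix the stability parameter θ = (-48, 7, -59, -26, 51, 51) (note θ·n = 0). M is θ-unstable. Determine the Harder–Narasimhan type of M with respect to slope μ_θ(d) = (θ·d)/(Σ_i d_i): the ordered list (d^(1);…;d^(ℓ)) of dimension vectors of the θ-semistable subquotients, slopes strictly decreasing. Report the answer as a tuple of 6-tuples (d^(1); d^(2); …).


Via rank(M_{q-1}∘⋯∘M_p): M ≅ I[1,2], I[3,5], I[4,4]^2, I[4,6], I[6,6].
μ_θ-semistable layers: μ^(1)=51; μ^(2)=7; μ^(3)=-26; μ^(4)=-48; μ^(5)=-59

((0, 0, 0, 0, 2, 2); (0, 1, 0, 0, 0, 0); (0, 0, 0, 4, 0, 0); (1, 0, 0, 0, 0, 0); (0, 0, 1, 0, 0, 0))


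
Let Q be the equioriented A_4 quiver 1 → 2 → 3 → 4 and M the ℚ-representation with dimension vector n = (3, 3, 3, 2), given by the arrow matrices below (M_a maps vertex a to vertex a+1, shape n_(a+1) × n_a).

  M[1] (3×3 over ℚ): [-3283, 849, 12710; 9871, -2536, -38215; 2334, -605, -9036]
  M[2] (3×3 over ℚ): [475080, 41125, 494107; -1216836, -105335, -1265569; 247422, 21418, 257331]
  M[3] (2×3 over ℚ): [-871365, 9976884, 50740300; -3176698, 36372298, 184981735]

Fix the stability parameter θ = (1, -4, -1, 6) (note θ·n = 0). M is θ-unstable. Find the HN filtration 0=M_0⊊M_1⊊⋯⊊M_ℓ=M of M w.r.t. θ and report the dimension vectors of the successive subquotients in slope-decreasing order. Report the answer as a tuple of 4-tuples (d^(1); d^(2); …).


Barcode: M ≅ I[1,3], I[1,4]^2. HN layers by μ_θ (3 steps, strictly decreasing):
  μ^(1)=6; μ^(2)=-1; μ^(3)=-3/2

((0, 0, 0, 2); (0, 0, 3, 0); (3, 3, 0, 0))


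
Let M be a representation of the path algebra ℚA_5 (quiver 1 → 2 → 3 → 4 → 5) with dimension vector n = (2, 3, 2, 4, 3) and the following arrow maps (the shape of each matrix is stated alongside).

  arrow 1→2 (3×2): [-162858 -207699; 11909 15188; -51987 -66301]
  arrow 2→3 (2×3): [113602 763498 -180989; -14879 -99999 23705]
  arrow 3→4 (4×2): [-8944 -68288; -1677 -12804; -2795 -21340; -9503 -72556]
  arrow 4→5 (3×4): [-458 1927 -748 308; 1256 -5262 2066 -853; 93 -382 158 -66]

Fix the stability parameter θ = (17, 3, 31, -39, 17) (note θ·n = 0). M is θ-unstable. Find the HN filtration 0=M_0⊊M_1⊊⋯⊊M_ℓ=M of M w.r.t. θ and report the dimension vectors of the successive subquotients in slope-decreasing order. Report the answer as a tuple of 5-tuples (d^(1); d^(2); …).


Via rank(M_{q-1}∘⋯∘M_p): M ≅ I[1,3], I[1,5], I[2,2], I[4,4], I[4,5]^2.
μ_θ-semistable layers: μ^(1)=31; μ^(2)=17; μ^(3)=10; μ^(4)=3; μ^(5)=-39

((0, 0, 1, 0, 0); (0, 0, 0, 0, 3); (1, 1, 0, 0, 0); (1, 2, 1, 1, 0); (0, 0, 0, 3, 0))


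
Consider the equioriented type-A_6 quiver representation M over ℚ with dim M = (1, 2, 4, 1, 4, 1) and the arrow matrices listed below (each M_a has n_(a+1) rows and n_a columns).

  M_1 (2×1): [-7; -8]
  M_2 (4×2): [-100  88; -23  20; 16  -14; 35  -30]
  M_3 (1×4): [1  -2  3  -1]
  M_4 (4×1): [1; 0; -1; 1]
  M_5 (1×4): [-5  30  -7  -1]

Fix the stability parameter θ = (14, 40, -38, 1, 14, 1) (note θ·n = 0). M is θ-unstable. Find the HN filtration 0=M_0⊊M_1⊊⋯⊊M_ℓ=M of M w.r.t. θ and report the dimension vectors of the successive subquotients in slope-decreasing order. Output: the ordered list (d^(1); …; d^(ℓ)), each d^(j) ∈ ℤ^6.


Interval decomposition of M: I[1,6], I[2,3], I[3,3]^2, I[5,5]^3.
HN type (ℓ=5): μ^(1)=14; μ^(2)=15/2; μ^(3)=17/4; μ^(4)=1; μ^(5)=-38

((0, 0, 0, 0, 3, 0); (0, 0, 0, 0, 1, 1); (1, 1, 1, 1, 0, 0); (0, 1, 1, 0, 0, 0); (0, 0, 2, 0, 0, 0))


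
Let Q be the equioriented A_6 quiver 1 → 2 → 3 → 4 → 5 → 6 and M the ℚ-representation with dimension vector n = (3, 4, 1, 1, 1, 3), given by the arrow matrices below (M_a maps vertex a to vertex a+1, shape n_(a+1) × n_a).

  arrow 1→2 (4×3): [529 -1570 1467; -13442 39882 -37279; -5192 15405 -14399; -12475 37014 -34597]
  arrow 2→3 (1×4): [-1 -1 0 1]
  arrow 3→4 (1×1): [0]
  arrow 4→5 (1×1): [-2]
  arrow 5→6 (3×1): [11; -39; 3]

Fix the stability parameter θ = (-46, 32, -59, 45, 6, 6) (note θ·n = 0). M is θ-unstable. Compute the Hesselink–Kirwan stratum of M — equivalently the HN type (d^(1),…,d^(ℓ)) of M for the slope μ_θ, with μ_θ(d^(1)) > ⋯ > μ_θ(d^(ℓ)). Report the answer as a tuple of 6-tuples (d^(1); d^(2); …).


Interval decomposition of M: I[1,2]^2, I[1,3], I[2,2], I[4,6], I[6,6]^2.
HN type (ℓ=5): μ^(1)=32; μ^(2)=19; μ^(3)=6; μ^(4)=-27/2; μ^(5)=-46

((0, 3, 0, 0, 0, 0); (0, 0, 0, 1, 1, 1); (0, 0, 0, 0, 0, 2); (0, 1, 1, 0, 0, 0); (3, 0, 0, 0, 0, 0))


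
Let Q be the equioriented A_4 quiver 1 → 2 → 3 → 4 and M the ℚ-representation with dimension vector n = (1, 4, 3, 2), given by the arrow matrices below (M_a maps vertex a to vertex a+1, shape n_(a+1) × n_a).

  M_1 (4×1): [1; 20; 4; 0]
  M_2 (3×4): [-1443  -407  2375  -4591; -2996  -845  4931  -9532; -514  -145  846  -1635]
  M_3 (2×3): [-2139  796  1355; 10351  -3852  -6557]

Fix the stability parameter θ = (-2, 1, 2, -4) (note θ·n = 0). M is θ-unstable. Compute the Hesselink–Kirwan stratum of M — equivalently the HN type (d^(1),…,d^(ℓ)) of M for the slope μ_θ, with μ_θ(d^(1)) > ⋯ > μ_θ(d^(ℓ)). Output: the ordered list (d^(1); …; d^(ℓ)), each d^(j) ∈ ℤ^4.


Interval decomposition of M: I[1,4], I[2,2], I[2,3], I[2,4].
HN type (ℓ=4): μ^(1)=2; μ^(2)=1; μ^(3)=-1/3; μ^(4)=-2

((0, 0, 1, 0); (0, 2, 0, 0); (0, 2, 2, 2); (1, 0, 0, 0))


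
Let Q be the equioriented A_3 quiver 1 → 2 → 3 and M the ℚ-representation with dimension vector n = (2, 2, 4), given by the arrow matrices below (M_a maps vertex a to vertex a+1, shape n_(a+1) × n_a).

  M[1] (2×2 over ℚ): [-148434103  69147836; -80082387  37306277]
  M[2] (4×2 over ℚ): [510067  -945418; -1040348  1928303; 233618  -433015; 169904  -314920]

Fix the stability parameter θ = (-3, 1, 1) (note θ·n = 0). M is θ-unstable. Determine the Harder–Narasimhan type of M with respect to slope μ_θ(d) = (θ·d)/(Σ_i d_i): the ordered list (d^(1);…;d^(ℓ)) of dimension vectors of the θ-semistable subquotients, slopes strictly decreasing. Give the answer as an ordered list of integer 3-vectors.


Barcode: M ≅ I[1,3]^2, I[3,3]^2. HN layers by μ_θ (2 steps, strictly decreasing):
  μ^(1)=1; μ^(2)=-3

((0, 2, 4); (2, 0, 0))


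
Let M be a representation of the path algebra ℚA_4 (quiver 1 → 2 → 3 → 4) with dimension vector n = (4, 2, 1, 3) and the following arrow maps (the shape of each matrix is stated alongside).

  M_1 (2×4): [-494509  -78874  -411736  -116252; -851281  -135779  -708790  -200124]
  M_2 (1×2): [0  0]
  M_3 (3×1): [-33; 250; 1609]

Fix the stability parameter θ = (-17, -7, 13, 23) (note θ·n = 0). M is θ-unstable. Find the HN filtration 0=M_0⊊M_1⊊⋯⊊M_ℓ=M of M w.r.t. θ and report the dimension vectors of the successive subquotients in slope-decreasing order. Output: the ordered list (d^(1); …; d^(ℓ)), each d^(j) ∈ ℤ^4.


Via rank(M_{q-1}∘⋯∘M_p): M ≅ I[1,1]^2, I[1,2]^2, I[3,4], I[4,4]^2.
μ_θ-semistable layers: μ^(1)=23; μ^(2)=13; μ^(3)=-7; μ^(4)=-17

((0, 0, 0, 3); (0, 0, 1, 0); (0, 2, 0, 0); (4, 0, 0, 0))


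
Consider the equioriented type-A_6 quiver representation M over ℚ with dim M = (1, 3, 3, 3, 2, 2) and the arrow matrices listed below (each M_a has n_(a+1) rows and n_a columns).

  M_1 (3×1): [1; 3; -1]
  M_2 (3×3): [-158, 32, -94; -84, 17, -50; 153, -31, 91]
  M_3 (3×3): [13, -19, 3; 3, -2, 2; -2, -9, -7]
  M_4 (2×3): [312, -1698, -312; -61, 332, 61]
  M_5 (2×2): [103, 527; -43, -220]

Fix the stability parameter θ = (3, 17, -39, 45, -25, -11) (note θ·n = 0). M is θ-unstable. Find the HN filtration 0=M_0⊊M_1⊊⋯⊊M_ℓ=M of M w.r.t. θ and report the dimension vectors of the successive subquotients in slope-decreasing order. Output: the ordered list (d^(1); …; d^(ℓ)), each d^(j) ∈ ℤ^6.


Interval decomposition of M: I[1,3], I[2,2], I[2,4], I[3,6], I[4,6].
HN type (ℓ=6): μ^(1)=45; μ^(2)=17; μ^(3)=3; μ^(4)=-19/3; μ^(5)=-11; μ^(6)=-39

((0, 0, 0, 1, 0, 0); (0, 1, 0, 0, 0, 0); (0, 0, 0, 2, 2, 2); (1, 1, 1, 0, 0, 0); (0, 1, 1, 0, 0, 0); (0, 0, 1, 0, 0, 0))


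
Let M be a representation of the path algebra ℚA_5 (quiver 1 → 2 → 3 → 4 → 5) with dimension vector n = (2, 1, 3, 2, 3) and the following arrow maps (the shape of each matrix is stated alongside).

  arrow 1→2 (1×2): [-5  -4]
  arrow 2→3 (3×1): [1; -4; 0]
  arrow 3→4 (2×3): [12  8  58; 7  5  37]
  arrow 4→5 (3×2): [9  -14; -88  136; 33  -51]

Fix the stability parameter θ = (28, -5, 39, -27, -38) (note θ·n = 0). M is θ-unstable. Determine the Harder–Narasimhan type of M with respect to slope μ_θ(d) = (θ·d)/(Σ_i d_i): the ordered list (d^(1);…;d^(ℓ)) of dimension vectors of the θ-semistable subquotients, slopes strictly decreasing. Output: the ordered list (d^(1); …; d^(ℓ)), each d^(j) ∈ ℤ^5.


Interval decomposition of M: I[1,1], I[1,5], I[3,3], I[3,5], I[5,5].
HN type (ℓ=5): μ^(1)=39; μ^(2)=28; μ^(3)=-3/5; μ^(4)=-26/3; μ^(5)=-38

((0, 0, 1, 0, 0); (1, 0, 0, 0, 0); (1, 1, 1, 1, 1); (0, 0, 1, 1, 1); (0, 0, 0, 0, 1))


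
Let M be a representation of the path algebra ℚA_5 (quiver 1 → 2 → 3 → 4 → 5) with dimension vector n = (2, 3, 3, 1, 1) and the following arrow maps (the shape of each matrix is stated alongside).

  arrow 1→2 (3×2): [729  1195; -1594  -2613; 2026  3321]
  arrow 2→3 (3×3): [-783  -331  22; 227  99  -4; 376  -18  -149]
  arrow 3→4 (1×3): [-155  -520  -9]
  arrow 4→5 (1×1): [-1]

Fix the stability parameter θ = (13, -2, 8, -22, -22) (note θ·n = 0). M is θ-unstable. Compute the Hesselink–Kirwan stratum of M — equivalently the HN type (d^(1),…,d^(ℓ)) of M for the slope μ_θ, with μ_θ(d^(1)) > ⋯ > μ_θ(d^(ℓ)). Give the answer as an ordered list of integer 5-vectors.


Interval decomposition of M: I[1,3], I[1,5], I[2,2], I[3,3].
HN type (ℓ=4): μ^(1)=8; μ^(2)=11/2; μ^(3)=-2; μ^(4)=-5

((0, 0, 2, 0, 0); (1, 1, 0, 0, 0); (0, 1, 0, 0, 0); (1, 1, 1, 1, 1))


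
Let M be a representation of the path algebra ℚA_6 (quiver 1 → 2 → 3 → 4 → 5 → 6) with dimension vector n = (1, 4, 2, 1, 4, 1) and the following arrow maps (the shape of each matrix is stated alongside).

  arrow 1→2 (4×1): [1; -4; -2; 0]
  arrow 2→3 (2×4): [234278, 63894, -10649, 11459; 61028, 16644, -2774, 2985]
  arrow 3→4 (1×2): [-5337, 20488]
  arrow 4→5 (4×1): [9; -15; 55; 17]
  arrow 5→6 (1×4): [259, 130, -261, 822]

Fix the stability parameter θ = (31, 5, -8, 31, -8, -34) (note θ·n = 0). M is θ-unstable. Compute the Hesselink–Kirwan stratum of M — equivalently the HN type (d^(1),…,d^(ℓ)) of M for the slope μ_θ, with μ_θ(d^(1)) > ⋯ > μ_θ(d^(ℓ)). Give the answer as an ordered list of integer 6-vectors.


Barcode: M ≅ I[1,2], I[2,2], I[2,3], I[2,5], I[5,5]^2, I[5,6]. HN layers by μ_θ (6 steps, strictly decreasing):
  μ^(1)=18; μ^(2)=23/2; μ^(3)=5; μ^(4)=-3/2; μ^(5)=-8; μ^(6)=-21

((1, 1, 0, 0, 0, 0); (0, 0, 0, 1, 1, 0); (0, 1, 0, 0, 0, 0); (0, 2, 2, 0, 0, 0); (0, 0, 0, 0, 2, 0); (0, 0, 0, 0, 1, 1))


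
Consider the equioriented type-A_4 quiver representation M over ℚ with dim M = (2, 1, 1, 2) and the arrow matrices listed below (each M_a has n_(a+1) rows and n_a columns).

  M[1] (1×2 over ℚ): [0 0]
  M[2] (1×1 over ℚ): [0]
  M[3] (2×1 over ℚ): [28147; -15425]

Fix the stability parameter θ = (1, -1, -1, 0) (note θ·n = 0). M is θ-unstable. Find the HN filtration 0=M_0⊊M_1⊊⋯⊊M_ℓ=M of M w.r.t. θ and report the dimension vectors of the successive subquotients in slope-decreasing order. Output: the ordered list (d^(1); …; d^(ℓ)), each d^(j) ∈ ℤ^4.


Barcode: M ≅ I[1,1]^2, I[2,2], I[3,4], I[4,4]. HN layers by μ_θ (3 steps, strictly decreasing):
  μ^(1)=1; μ^(2)=0; μ^(3)=-1

((2, 0, 0, 0); (0, 0, 0, 2); (0, 1, 1, 0))


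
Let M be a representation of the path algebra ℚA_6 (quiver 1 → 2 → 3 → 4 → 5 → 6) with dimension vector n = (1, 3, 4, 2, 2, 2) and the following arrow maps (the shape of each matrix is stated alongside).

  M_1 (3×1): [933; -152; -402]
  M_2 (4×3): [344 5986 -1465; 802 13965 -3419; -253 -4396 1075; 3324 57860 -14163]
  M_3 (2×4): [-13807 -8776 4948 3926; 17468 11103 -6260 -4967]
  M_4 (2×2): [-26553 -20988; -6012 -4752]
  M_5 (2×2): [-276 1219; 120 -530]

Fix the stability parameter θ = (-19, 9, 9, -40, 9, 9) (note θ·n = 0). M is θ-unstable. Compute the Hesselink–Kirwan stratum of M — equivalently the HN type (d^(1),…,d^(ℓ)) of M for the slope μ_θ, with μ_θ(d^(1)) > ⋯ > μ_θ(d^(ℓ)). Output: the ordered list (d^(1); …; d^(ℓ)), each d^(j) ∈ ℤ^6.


Via rank(M_{q-1}∘⋯∘M_p): M ≅ I[1,5], I[2,3], I[2,4], I[3,3], I[5,6], I[6,6].
μ_θ-semistable layers: μ^(1)=9; μ^(2)=-22/3; μ^(3)=-19

((0, 1, 2, 0, 2, 2); (0, 2, 2, 2, 0, 0); (1, 0, 0, 0, 0, 0))


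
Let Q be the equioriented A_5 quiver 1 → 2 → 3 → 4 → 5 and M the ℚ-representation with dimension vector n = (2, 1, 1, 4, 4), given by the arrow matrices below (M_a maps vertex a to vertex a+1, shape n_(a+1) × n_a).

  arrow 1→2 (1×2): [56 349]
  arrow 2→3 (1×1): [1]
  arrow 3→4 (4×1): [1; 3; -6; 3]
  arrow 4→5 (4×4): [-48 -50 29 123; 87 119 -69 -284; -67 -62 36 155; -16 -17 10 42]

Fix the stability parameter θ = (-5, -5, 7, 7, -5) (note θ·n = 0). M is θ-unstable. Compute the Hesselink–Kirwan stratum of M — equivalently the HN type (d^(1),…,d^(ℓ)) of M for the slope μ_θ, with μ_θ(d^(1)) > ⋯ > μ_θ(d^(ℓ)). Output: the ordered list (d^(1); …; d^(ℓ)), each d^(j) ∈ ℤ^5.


Barcode: M ≅ I[1,1], I[1,5], I[4,5]^3. HN layers by μ_θ (3 steps, strictly decreasing):
  μ^(1)=3; μ^(2)=1; μ^(3)=-5

((0, 0, 1, 1, 1); (0, 0, 0, 3, 3); (2, 1, 0, 0, 0))


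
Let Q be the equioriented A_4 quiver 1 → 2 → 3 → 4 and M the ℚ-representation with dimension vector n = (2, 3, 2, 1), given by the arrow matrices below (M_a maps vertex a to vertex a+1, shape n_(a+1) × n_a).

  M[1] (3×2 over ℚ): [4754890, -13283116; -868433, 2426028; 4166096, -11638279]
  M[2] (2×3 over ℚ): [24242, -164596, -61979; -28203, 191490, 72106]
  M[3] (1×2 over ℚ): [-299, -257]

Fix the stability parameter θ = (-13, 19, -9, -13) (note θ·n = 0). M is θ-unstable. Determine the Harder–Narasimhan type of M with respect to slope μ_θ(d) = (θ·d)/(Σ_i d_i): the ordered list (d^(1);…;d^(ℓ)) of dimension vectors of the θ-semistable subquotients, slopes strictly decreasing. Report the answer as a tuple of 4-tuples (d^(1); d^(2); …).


Barcode: M ≅ I[1,2], I[1,4], I[2,3]. HN layers by μ_θ (4 steps, strictly decreasing):
  μ^(1)=19; μ^(2)=5; μ^(3)=-1; μ^(4)=-13

((0, 1, 0, 0); (0, 1, 1, 0); (0, 1, 1, 1); (2, 0, 0, 0))


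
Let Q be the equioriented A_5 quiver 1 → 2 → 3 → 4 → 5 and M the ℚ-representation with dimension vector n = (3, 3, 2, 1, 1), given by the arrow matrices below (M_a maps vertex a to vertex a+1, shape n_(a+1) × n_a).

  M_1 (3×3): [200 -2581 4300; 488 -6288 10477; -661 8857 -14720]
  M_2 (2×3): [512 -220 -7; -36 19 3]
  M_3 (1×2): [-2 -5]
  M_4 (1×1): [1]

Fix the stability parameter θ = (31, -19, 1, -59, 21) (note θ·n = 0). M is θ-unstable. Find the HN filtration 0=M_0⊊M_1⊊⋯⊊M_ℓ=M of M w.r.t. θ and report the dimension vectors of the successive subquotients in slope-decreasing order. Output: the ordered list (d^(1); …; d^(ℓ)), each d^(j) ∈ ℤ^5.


Interval decomposition of M: I[1,2], I[1,3], I[1,5].
HN type (ℓ=4): μ^(1)=21; μ^(2)=6; μ^(3)=13/3; μ^(4)=-23/2

((0, 0, 0, 0, 1); (1, 1, 0, 0, 0); (1, 1, 1, 0, 0); (1, 1, 1, 1, 0))


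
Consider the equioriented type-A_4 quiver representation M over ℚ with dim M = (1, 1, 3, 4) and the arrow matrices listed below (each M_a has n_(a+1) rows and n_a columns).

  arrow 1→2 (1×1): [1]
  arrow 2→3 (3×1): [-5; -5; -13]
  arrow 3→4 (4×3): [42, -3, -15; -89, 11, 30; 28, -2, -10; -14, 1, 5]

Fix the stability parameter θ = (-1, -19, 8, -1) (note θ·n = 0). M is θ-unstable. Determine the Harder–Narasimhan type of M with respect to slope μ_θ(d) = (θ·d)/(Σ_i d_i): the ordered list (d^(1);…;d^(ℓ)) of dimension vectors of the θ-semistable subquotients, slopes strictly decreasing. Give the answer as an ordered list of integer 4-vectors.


Interval decomposition of M: I[1,3], I[3,4]^2, I[4,4]^2.
HN type (ℓ=4): μ^(1)=8; μ^(2)=7/2; μ^(3)=-1; μ^(4)=-10

((0, 0, 1, 0); (0, 0, 2, 2); (0, 0, 0, 2); (1, 1, 0, 0))


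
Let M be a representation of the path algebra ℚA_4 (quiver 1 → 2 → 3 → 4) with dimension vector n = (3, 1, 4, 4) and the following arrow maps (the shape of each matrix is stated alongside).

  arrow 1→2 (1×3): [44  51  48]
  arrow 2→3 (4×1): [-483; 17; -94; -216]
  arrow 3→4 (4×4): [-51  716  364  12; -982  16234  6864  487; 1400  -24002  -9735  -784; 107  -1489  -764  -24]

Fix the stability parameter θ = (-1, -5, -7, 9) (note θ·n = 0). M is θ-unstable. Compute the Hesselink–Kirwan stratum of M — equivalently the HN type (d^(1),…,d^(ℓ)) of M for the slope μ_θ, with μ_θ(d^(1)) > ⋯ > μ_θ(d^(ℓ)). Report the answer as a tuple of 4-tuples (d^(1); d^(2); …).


Interval decomposition of M: I[1,1]^2, I[1,4], I[3,4]^3.
HN type (ℓ=4): μ^(1)=9; μ^(2)=-1; μ^(3)=-13/3; μ^(4)=-7

((0, 0, 0, 4); (2, 0, 0, 0); (1, 1, 1, 0); (0, 0, 3, 0))


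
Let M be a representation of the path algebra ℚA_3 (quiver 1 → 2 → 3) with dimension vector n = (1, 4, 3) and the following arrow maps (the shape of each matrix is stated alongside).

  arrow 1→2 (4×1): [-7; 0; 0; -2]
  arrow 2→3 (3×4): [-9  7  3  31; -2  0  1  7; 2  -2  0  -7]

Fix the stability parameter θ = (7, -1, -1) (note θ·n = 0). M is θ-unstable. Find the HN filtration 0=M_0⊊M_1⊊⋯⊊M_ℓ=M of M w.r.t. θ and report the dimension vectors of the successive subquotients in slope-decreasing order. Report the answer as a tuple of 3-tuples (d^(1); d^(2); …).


Interval decomposition of M: I[1,3], I[2,2], I[2,3]^2.
HN type (ℓ=2): μ^(1)=5/3; μ^(2)=-1

((1, 1, 1); (0, 3, 2))


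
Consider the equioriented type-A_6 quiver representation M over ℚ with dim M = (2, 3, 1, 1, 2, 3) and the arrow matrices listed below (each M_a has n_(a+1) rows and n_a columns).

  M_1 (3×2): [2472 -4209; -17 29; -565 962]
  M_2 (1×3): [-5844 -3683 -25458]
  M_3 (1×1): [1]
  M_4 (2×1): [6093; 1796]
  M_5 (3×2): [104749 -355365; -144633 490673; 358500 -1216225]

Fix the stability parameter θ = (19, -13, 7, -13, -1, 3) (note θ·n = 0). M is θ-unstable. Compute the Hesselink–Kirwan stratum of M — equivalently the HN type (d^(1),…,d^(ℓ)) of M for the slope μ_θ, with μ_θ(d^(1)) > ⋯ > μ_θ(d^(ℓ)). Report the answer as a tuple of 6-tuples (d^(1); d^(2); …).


Barcode: M ≅ I[1,2], I[1,6], I[2,2], I[5,6], I[6,6]. HN layers by μ_θ (4 steps, strictly decreasing):
  μ^(1)=3; μ^(2)=-1/5; μ^(3)=-1; μ^(4)=-13

((1, 1, 0, 0, 0, 3); (1, 1, 1, 1, 1, 0); (0, 0, 0, 0, 1, 0); (0, 1, 0, 0, 0, 0))
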